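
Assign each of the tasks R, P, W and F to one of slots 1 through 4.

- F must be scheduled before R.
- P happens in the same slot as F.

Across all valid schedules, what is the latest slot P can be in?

P must be in the same slot as F, which can't be after 3, so P is at most 3.
P at 3 is achievable: R -> 4, F -> 3, W -> 1, P -> 3.

3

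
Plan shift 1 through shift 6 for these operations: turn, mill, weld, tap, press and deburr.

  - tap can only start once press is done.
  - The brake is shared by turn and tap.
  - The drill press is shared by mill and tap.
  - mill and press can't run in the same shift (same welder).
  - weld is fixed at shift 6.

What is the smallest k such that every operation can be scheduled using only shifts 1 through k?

The precedence chain requires at least 2 distinct shifts.
weld can't be placed before shift 6, so the schedule must run through at least shift 6.
6 works (last occupied shift: shift 6): for example tap -> shift 2, weld -> shift 6, deburr -> shift 1, turn -> shift 1, press -> shift 1, mill -> shift 3.

6 shifts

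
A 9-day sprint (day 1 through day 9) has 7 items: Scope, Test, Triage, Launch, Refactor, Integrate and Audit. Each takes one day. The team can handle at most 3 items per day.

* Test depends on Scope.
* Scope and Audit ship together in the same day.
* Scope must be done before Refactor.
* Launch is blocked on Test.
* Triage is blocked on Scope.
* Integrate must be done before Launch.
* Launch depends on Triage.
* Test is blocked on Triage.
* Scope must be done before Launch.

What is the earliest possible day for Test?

Precedence pushes Test to at least day 3; downstream work caps Test at day 8.
Test at day 3 is achievable: Launch -> day 4; Refactor -> day 2; Scope -> day 1; Triage -> day 2; Audit -> day 1; Integrate -> day 1; Test -> day 3.

day 3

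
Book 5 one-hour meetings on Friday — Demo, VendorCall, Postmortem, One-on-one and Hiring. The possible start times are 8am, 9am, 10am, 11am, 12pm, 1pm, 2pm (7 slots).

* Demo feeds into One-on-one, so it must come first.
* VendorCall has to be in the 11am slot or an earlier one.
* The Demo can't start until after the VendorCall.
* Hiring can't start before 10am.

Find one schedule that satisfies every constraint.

Hiring in 10am; VendorCall in 8am; One-on-one in 10am; Demo in 9am; Postmortem in 8am

Checking: Demo(9am) before One-on-one(10am); VendorCall(8am) before Demo(9am); VendorCall=8am in [8am,11am]; Hiring=10am in [10am,2pm].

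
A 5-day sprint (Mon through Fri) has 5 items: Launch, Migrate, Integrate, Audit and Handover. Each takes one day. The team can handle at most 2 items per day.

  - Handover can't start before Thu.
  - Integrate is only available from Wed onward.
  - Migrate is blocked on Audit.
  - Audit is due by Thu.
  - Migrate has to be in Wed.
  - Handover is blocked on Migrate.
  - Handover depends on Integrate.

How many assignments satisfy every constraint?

Splitting on Launch: it can be Mon (6), Tue (6), Wed (2), Thu (6), Fri (6). Listing each branch's schedules as (Migrate, Integrate, Audit, Handover):
Launch=Mon: (Wed,Wed,Mon,Thu) (Wed,Wed,Mon,Fri) (Wed,Wed,Tue,Thu) (Wed,Wed,Tue,Fri) (Wed,Thu,Mon,Fri) (Wed,Thu,Tue,Fri) — 6.
Launch=Tue: (Wed,Wed,Mon,Thu) (Wed,Wed,Mon,Fri) (Wed,Wed,Tue,Thu) (Wed,Wed,Tue,Fri) (Wed,Thu,Mon,Fri) (Wed,Thu,Tue,Fri) — 6.
Launch=Wed: (Wed,Thu,Mon,Fri) (Wed,Thu,Tue,Fri) — 2.
Launch=Thu: (Wed,Wed,Mon,Thu) (Wed,Wed,Mon,Fri) (Wed,Wed,Tue,Thu) (Wed,Wed,Tue,Fri) (Wed,Thu,Mon,Fri) (Wed,Thu,Tue,Fri) — 6.
Launch=Fri: (Wed,Wed,Mon,Thu) (Wed,Wed,Mon,Fri) (Wed,Wed,Tue,Thu) (Wed,Wed,Tue,Fri) (Wed,Thu,Mon,Fri) (Wed,Thu,Tue,Fri) — 6.
Summing: 6 + 6 + 2 + 6 + 6 = 26.

26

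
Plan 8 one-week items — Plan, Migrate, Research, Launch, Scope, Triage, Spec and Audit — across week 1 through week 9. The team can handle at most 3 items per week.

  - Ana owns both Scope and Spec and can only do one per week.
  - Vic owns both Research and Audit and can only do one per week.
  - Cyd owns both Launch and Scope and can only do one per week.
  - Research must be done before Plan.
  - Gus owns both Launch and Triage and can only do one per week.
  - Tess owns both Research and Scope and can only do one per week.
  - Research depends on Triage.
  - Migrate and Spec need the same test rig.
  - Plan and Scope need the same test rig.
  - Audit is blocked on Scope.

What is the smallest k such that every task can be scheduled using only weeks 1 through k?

The precedence chain requires at least 3 distinct weeks.
With at most 3 per week and 8 tasks, at least 3 weeks are needed.
3 works (last occupied week: week 3): for example Plan in week 3, Spec in week 2, Research in week 2, Migrate in week 1, Triage in week 1, Scope in week 1, Launch in week 2, Audit in week 3.

3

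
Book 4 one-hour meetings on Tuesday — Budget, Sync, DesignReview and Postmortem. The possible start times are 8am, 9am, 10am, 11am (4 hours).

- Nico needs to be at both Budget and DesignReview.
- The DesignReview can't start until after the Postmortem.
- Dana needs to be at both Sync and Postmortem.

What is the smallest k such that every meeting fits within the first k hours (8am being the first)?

The precedence chain requires at least 2 distinct hours.
2 works (last occupied hour: 9am): for example DesignReview -> 9am, Postmortem -> 8am, Sync -> 9am, Budget -> 8am.

2 hours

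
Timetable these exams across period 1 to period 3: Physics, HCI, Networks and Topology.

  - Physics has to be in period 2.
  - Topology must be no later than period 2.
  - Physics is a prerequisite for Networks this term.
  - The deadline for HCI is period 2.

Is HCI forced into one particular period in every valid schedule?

HCI can be period 1 (e.g. Physics=period 2; Topology=period 1; HCI=period 1; Networks=period 3) or period 2 (e.g. Topology in period 1; Physics in period 2; Networks in period 3; HCI in period 2).

No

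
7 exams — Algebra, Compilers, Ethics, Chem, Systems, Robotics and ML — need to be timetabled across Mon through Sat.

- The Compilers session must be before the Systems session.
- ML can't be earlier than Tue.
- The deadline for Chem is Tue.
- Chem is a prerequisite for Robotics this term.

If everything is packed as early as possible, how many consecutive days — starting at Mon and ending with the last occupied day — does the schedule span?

2

The precedence chain requires at least 2 distinct days.
2 works (last occupied day: Tue): for example Robotics in Tue, ML in Tue, Chem in Mon, Algebra in Mon, Compilers in Mon, Systems in Tue, Ethics in Mon.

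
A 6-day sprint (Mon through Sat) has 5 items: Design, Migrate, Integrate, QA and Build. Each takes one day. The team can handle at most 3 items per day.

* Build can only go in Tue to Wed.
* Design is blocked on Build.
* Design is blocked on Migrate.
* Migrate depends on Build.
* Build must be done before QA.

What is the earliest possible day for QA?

Precedence pushes QA to at least Wed.
QA at Wed is achievable: Build=Tue; Migrate=Wed; Integrate=Mon; Design=Thu; QA=Wed.

Wed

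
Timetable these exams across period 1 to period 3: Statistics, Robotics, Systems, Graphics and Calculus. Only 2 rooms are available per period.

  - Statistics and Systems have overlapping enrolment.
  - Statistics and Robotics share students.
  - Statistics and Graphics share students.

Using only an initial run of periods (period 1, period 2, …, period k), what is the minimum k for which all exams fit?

3 periods

With at most 2 per period and 5 exams, at least 3 periods are needed.
3 works (last occupied period: period 3): for example Robotics=period 2; Statistics=period 1; Graphics=period 3; Calculus=period 1; Systems=period 2.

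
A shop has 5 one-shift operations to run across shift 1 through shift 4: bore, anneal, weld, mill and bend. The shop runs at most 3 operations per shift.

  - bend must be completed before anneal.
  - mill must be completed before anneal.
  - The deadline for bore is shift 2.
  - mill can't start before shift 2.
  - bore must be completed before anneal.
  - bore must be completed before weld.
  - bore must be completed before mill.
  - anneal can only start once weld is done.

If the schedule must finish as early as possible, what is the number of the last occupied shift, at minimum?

The precedence chain requires at least 3 distinct shifts.
With at most 3 per shift and 5 operations, at least 2 shifts are needed.
3 works (last occupied shift: shift 3): for example mill=shift 2, anneal=shift 3, bore=shift 1, weld=shift 2, bend=shift 1.

3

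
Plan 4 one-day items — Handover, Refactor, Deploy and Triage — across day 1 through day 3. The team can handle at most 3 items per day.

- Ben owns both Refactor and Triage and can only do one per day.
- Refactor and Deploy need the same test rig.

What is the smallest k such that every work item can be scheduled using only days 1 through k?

2 days

With at most 3 per day and 4 work items, at least 2 days are needed.
2 works (last occupied day: day 2): for example Handover=day 1, Refactor=day 1, Triage=day 2, Deploy=day 2.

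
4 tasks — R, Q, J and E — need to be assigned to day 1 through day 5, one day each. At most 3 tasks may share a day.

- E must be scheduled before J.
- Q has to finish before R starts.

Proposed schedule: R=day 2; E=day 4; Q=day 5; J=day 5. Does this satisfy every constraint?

No — it violates: Q has to finish before R starts

E must be scheduled before J — holds.
Q has to finish before R starts — violated.
At most 3 tasks may share a day — holds.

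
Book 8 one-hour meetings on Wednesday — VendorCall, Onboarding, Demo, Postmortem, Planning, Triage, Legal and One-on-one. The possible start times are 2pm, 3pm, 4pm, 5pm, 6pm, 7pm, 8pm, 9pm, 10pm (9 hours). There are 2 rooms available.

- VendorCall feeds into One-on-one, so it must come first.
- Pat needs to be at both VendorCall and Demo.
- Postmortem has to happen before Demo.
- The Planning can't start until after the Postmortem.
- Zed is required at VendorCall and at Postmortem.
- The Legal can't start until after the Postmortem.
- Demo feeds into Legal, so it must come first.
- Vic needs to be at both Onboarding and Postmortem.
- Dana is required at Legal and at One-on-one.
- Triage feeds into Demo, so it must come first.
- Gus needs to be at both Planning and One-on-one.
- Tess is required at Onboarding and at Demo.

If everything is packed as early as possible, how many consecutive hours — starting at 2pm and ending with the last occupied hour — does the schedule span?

The precedence chain requires at least 3 distinct hours.
With at most 2 per hour and 8 meetings, at least 4 hours are needed.
4 works (last occupied hour: 5pm): for example One-on-one in 5pm; VendorCall in 4pm; Legal in 4pm; Triage in 2pm; Onboarding in 5pm; Planning in 3pm; Postmortem in 2pm; Demo in 3pm.

4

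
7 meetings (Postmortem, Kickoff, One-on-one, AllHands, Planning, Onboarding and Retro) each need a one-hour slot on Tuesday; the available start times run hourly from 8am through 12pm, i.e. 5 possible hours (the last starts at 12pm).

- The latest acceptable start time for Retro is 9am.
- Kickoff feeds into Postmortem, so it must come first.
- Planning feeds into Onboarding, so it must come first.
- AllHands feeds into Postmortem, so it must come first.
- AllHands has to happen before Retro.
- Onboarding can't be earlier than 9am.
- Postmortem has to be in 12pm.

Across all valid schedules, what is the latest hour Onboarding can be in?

Onboarding is available from 9am.
Onboarding at 12pm is achievable: Retro -> 9am; AllHands -> 8am; Kickoff -> 8am; Planning -> 8am; One-on-one -> 8am; Postmortem -> 12pm; Onboarding -> 12pm.

12pm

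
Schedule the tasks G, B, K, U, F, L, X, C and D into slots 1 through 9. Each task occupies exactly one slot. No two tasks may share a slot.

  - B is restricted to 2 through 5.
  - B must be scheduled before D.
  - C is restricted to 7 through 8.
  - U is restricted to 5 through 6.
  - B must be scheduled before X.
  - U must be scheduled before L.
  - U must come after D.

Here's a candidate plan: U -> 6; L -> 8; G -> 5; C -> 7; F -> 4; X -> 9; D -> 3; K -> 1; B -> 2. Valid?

U is restricted to 5 through 6 — holds.
B must be scheduled before D — holds.
U must come after D — holds.
U must be scheduled before L — holds.
No two tasks may share a slot — holds.
B is restricted to 2 through 5 — holds.
B must be scheduled before X — holds.
C is restricted to 7 through 8 — holds.

Valid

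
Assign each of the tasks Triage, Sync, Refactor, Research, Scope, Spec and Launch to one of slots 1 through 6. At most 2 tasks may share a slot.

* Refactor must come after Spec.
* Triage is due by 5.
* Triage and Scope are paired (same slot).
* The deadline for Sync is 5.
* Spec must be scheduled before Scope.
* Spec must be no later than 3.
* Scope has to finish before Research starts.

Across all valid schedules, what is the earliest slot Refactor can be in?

Precedence pushes Refactor to at least 2.
Refactor at 2 is achievable: Launch in 2, Sync in 1, Scope in 3, Spec in 1, Research in 4, Triage in 3, Refactor in 2.

2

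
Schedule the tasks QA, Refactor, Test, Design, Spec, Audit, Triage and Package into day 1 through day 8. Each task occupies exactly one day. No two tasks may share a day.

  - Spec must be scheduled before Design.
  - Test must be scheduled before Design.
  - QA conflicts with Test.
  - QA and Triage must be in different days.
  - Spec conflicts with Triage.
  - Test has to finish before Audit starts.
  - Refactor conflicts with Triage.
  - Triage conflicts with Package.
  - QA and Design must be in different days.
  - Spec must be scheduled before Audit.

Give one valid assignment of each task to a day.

Package -> day 8; Triage -> day 7; QA -> day 5; Audit -> day 4; Refactor -> day 6; Design -> day 3; Spec -> day 2; Test -> day 1

Checking: Spec(day 2) before Audit(day 4); Spec(day 2) before Design(day 3); Test(day 1) before Audit(day 4); Test(day 1) before Design(day 3); Refactor(day 6) != Triage(day 7); QA(day 5) != Triage(day 7); Triage(day 7) != Package(day 8); QA(day 5) != Test(day 1); Spec(day 2) != Triage(day 7); QA(day 5) != Design(day 3); max 1 per day (cap 1).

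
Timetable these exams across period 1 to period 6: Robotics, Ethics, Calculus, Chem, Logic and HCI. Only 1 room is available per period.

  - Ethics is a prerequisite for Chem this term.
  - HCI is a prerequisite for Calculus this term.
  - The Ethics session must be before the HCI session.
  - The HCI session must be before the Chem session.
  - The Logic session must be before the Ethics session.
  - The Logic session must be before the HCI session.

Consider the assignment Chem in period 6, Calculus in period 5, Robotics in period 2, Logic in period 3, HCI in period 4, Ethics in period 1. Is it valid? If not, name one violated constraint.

No — it violates: The Logic session must be before the Ethics session

HCI is a prerequisite for Calculus this term — holds.
Only 1 room is available per period — holds.
The Logic session must be before the Ethics session — violated.
The Logic session must be before the HCI session — holds.
The HCI session must be before the Chem session — holds.
The Ethics session must be before the HCI session — holds.
Ethics is a prerequisite for Chem this term — holds.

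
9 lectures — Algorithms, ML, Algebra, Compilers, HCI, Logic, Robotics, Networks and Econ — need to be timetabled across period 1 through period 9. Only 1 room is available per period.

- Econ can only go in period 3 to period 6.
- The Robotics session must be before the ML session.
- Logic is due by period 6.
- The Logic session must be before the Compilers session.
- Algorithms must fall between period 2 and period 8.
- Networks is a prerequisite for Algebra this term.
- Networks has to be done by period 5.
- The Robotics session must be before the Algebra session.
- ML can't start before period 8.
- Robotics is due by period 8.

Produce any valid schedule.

Robotics in period 5, Compilers in period 7, HCI in period 9, Algorithms in period 4, Algebra in period 6, Logic in period 2, ML in period 8, Econ in period 3, Networks in period 1

Checking: Logic(period 2) before Compilers(period 7); Networks(period 1) before Algebra(period 6); Robotics(period 5) before ML(period 8); Robotics(period 5) before Algebra(period 6); Robotics=period 5 in [period 1,period 8]; Econ=period 3 in [period 3,period 6]; Networks=period 1 in [period 1,period 5]; ML=period 8 in [period 8,period 9]; Logic=period 2 in [period 1,period 6]; Algorithms=period 4 in [period 2,period 8]; max 1 per period (cap 1).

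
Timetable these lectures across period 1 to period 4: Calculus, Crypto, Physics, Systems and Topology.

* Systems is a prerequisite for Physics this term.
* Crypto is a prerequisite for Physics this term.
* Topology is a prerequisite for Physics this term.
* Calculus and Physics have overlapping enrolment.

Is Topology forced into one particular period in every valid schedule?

No

Topology can be period 1 (e.g. Crypto=period 1, Calculus=period 1, Systems=period 1, Topology=period 1, Physics=period 2) or period 2 (e.g. Crypto=period 1; Calculus=period 1; Topology=period 2; Physics=period 3; Systems=period 1).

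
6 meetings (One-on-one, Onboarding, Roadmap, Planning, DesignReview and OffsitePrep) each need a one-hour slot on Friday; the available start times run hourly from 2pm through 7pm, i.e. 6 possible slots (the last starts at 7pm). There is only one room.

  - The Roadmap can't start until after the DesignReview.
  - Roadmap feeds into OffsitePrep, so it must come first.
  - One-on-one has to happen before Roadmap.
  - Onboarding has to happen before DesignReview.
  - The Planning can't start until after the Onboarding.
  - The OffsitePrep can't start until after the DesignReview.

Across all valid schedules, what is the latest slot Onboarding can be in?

Downstream work caps Onboarding at 4pm.
Onboarding at 3pm is achievable: Planning in 7pm, Roadmap in 5pm, One-on-one in 2pm, Onboarding in 3pm, OffsitePrep in 6pm, DesignReview in 4pm.
Nothing later works — the capacity limit rule out every slot after 3pm.

3pm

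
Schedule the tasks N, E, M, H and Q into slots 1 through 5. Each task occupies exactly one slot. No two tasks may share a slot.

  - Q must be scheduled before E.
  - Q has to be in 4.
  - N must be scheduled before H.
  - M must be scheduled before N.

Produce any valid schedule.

M=1, E=5, H=3, Q=4, N=2

Checking: M(1) before N(2); Q(4) before E(5); N(2) before H(3); Q=4 in [4,4]; max 1 per slot (cap 1).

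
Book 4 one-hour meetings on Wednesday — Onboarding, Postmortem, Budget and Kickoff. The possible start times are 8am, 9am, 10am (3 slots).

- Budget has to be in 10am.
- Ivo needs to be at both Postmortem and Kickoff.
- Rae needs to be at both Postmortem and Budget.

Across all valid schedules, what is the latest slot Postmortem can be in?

9am

Postmortem at 9am is achievable: Onboarding=8am; Kickoff=8am; Postmortem=9am; Budget=10am.
Nothing later works — the conflict constraints rule out every slot after 9am.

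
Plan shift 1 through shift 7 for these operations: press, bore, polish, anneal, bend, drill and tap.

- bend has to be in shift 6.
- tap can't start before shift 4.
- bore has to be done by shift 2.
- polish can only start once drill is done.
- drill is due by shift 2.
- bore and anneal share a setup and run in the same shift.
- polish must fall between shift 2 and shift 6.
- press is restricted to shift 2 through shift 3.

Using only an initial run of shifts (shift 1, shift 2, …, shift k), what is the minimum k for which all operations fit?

The precedence chain requires at least 2 distinct shifts.
bend can't be placed before shift 6, so the schedule must run through at least shift 6.
6 works (last occupied shift: shift 6): for example tap=shift 4, bend=shift 6, press=shift 2, bore=shift 1, drill=shift 1, anneal=shift 1, polish=shift 2.

6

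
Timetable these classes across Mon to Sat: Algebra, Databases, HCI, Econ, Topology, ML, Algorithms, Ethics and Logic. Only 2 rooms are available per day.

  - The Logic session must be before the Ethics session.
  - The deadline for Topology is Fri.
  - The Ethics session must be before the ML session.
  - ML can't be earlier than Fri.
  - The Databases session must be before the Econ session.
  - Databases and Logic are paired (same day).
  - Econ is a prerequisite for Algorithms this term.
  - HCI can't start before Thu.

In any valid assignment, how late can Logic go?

Downstream work caps Logic at Thu.
Logic at Wed is achievable: Topology -> Mon; HCI -> Thu; Databases -> Wed; Algebra -> Mon; Econ -> Fri; Ethics -> Thu; Logic -> Wed; Algorithms -> Sat; ML -> Fri.
Nothing later works — the capacity limit rule out every day after Wed.

Wed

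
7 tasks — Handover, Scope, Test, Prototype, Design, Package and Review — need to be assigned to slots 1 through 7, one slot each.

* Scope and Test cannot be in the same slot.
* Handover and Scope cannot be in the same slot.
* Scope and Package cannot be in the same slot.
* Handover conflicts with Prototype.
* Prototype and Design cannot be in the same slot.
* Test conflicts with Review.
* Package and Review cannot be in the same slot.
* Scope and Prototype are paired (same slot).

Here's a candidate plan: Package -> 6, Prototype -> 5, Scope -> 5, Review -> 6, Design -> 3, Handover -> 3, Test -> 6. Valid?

No. Test conflicts with Review is not satisfied.

Package and Review cannot be in the same slot — violated.
Scope and Package cannot be in the same slot — holds.
Scope and Test cannot be in the same slot — holds.
Handover conflicts with Prototype — holds.
Test conflicts with Review — violated.
Prototype and Design cannot be in the same slot — holds.
Handover and Scope cannot be in the same slot — holds.
Scope and Prototype are paired (same slot) — holds.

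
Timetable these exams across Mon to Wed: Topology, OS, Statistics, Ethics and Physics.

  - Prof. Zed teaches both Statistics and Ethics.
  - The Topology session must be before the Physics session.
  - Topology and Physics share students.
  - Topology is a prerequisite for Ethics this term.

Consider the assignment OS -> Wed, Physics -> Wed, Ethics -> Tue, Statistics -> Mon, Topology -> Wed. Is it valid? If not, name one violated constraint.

No. Topology is a prerequisite for Ethics this term is not satisfied.

Topology and Physics share students — violated.
Topology is a prerequisite for Ethics this term — violated.
The Topology session must be before the Physics session — violated.
Prof. Zed teaches both Statistics and Ethics — holds.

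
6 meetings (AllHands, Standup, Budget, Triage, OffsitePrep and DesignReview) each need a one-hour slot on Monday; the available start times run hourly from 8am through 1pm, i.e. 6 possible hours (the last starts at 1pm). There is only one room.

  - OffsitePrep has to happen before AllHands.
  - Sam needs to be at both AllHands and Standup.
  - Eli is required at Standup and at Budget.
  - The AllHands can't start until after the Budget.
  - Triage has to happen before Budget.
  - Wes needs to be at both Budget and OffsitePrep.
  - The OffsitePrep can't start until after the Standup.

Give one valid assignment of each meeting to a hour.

OffsitePrep=11am, Standup=10am, Budget=9am, Triage=8am, AllHands=12pm, DesignReview=1pm

Checking: Budget(9am) before AllHands(12pm); Standup(10am) before OffsitePrep(11am); Triage(8am) before Budget(9am); OffsitePrep(11am) before AllHands(12pm); Budget(9am) != OffsitePrep(11am); AllHands(12pm) != Standup(10am); Standup(10am) != Budget(9am); max 1 per hour (cap 1).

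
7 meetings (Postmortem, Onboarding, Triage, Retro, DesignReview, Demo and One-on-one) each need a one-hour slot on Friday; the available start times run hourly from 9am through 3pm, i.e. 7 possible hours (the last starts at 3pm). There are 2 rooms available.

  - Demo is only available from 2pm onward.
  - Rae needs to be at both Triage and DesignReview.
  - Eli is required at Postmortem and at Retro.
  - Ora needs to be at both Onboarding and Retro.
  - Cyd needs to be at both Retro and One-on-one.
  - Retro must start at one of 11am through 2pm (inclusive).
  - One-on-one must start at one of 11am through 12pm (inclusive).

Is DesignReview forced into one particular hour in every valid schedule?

No

DesignReview can be 9am (e.g. Retro=12pm; One-on-one=11am; DesignReview=9am; Onboarding=10am; Postmortem=9am; Demo=2pm; Triage=10am) or 10am (e.g. Triage in 11am, Onboarding in 9am, One-on-one in 11am, Postmortem in 9am, DesignReview in 10am, Demo in 2pm, Retro in 12pm).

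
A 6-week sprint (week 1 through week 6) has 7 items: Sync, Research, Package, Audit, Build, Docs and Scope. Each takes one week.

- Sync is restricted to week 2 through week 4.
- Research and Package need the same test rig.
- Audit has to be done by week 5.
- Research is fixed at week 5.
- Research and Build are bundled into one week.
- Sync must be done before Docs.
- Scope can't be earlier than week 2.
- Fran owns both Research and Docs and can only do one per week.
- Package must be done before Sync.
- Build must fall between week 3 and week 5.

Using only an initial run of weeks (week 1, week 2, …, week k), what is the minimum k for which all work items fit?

The precedence chain requires at least 3 distinct weeks.
Research can't be placed before week 5, so the schedule must run through at least week 5.
5 works (last occupied week: week 5): for example Research -> week 5; Docs -> week 3; Package -> week 1; Sync -> week 2; Audit -> week 1; Scope -> week 2; Build -> week 5.

5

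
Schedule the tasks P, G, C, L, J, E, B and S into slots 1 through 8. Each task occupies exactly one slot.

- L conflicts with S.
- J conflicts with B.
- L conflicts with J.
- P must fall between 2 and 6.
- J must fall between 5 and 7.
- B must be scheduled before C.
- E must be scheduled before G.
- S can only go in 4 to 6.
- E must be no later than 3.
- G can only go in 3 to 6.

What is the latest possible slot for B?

Downstream work caps B at 7.
B at 7 is achievable: J=5, S=4, E=1, C=8, P=2, L=1, B=7, G=3.

7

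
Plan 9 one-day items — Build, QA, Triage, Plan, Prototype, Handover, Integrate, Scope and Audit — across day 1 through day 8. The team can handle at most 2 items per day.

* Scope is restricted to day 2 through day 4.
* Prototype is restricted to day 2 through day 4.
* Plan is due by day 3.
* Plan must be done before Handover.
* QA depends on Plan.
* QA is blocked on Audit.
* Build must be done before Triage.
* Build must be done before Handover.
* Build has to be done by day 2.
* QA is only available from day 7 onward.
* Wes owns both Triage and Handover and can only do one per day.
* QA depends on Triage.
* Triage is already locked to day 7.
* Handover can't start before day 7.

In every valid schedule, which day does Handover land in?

day 8

Handover's window is day 7–day 8.
Triage is fixed at day 7, and Handover can't share a day with Triage.
So Handover must be day 8.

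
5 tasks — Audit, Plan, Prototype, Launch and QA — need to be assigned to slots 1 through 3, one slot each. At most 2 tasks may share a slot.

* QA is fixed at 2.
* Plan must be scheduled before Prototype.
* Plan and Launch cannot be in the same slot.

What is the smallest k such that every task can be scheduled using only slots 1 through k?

The precedence chain requires at least 2 distinct slots.
With at most 2 per slot and 5 tasks, at least 3 slots are needed.
3 works (last occupied slot: 3): for example Audit -> 1, QA -> 2, Launch -> 3, Prototype -> 2, Plan -> 1.

3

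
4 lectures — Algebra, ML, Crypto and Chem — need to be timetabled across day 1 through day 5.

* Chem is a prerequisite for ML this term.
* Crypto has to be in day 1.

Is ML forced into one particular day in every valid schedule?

No

ML can be day 2 (e.g. Chem=day 1, ML=day 2, Algebra=day 1, Crypto=day 1) or day 3 (e.g. ML in day 3, Chem in day 1, Algebra in day 1, Crypto in day 1).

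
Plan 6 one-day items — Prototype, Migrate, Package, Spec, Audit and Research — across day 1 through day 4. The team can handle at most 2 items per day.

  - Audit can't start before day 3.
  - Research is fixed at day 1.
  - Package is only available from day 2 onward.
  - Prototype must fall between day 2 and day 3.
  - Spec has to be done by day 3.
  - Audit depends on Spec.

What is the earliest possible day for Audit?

day 3

Audit is available from day 3.
Audit at day 3 is achievable: Migrate=day 3, Audit=day 3, Prototype=day 2, Package=day 2, Spec=day 1, Research=day 1.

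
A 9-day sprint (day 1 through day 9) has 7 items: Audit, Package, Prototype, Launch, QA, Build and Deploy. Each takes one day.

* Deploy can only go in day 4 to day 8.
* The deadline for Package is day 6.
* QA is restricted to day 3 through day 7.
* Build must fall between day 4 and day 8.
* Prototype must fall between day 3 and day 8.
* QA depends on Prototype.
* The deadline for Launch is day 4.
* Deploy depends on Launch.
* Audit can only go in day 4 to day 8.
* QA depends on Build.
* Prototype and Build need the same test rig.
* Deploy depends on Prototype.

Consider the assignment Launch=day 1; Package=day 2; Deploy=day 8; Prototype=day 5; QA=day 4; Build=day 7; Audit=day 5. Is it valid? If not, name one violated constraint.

QA depends on Prototype — violated.
Build must fall between day 4 and day 8 — holds.
QA depends on Build — violated.
The deadline for Package is day 6 — holds.
Deploy depends on Launch — holds.
Prototype and Build need the same test rig — holds.
Audit can only go in day 4 to day 8 — holds.
QA is restricted to day 3 through day 7 — holds.
Prototype must fall between day 3 and day 8 — holds.
Deploy depends on Prototype — holds.
Deploy can only go in day 4 to day 8 — holds.
The deadline for Launch is day 4 — holds.

No. QA depends on Build is not satisfied.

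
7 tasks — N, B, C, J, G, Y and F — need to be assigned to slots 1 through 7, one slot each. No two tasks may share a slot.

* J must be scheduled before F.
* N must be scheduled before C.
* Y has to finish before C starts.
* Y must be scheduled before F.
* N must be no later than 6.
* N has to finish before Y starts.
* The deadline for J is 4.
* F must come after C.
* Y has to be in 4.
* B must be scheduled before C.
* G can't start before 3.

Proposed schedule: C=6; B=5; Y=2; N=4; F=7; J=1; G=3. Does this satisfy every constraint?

G can't start before 3 — holds.
N must be scheduled before C — holds.
F must come after C — holds.
No two tasks may share a slot — holds.
The deadline for J is 4 — holds.
N has to finish before Y starts — violated.
J must be scheduled before F — holds.
N must be no later than 6 — holds.
Y has to finish before C starts — holds.
Y must be scheduled before F — holds.
B must be scheduled before C — holds.
Y has to be in 4 — violated.

Invalid. N has to finish before Y starts.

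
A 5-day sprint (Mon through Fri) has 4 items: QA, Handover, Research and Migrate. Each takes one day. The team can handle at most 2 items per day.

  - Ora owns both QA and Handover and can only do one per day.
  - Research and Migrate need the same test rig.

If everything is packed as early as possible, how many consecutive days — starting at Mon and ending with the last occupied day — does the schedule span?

2

With at most 2 per day and 4 tasks, at least 2 days are needed.
2 works (last occupied day: Tue): for example Migrate -> Tue; QA -> Mon; Handover -> Tue; Research -> Mon.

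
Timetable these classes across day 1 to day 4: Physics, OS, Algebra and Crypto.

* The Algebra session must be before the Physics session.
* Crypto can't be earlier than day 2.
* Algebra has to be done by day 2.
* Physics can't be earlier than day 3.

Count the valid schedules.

48

Splitting on Physics: it can be day 3 (24), day 4 (24). Listing each branch's schedules as (OS, Algebra, Crypto) by day number:
Physics=day 3: (1,1,2) (1,1,3) (1,1,4) (1,2,2) (1,2,3) (1,2,4) (2,1,2) (2,1,3) (2,1,4) (2,2,2) (2,2,3) (2,2,4) (3,1,2) (3,1,3) (3,1,4) (3,2,2) (3,2,3) (3,2,4) (4,1,2) (4,1,3) (4,1,4) (4,2,2) (4,2,3) (4,2,4) — 24.
Physics=day 4: (1,1,2) (1,1,3) (1,1,4) (1,2,2) (1,2,3) (1,2,4) (2,1,2) (2,1,3) (2,1,4) (2,2,2) (2,2,3) (2,2,4) (3,1,2) (3,1,3) (3,1,4) (3,2,2) (3,2,3) (3,2,4) (4,1,2) (4,1,3) (4,1,4) (4,2,2) (4,2,3) (4,2,4) — 24.
Summing: 24 + 24 = 48.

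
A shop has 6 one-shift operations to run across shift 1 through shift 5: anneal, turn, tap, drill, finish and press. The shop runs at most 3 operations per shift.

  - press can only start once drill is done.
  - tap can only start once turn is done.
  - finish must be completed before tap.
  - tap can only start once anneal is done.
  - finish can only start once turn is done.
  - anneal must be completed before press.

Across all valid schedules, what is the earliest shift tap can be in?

shift 3

Precedence pushes tap to at least shift 3.
tap at shift 3 is achievable: press=shift 2, tap=shift 3, drill=shift 1, finish=shift 2, turn=shift 1, anneal=shift 1.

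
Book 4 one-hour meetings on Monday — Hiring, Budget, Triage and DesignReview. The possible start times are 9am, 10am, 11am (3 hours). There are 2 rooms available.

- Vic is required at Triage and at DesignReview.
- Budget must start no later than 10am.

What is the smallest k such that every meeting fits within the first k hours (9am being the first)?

With at most 2 per hour and 4 meetings, at least 2 hours are needed.
2 works (last occupied hour: 10am): for example Budget -> 10am, Hiring -> 9am, Triage -> 9am, DesignReview -> 10am.

2 hours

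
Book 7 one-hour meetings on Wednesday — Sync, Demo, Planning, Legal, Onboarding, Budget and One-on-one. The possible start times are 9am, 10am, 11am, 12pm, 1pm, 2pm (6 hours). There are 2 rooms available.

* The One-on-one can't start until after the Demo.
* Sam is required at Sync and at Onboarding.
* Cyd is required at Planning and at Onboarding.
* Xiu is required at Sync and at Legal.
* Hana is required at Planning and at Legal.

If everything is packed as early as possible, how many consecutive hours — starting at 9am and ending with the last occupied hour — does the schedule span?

The precedence chain requires at least 2 distinct hours.
With at most 2 per hour and 7 meetings, at least 4 hours are needed.
4 works (last occupied hour: 12pm): for example One-on-one -> 10am, Planning -> 10am, Budget -> 12pm, Sync -> 9am, Legal -> 11am, Demo -> 9am, Onboarding -> 11am.

4 hours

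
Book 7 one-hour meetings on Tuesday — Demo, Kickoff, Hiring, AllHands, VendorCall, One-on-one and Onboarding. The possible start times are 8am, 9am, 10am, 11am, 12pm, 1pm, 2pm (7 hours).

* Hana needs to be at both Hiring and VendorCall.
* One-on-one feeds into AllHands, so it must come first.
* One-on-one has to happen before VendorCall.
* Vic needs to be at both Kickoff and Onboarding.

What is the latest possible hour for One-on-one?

Downstream work caps One-on-one at 1pm.
One-on-one at 1pm is achievable: Hiring in 8am, VendorCall in 2pm, Demo in 8am, AllHands in 2pm, One-on-one in 1pm, Onboarding in 9am, Kickoff in 8am.

1pm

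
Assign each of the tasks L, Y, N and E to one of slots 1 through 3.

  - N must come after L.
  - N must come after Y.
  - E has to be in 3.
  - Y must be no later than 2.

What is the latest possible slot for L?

2

Downstream work caps L at 2.
L at 2 is achievable: L in 2; Y in 1; E in 3; N in 3.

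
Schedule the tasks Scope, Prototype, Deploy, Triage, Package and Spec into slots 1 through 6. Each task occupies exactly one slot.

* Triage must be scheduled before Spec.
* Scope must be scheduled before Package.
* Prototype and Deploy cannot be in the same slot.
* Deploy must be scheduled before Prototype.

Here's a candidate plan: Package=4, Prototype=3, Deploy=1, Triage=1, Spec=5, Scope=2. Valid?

Deploy must be scheduled before Prototype — holds.
Scope must be scheduled before Package — holds.
Prototype and Deploy cannot be in the same slot — holds.
Triage must be scheduled before Spec — holds.

Valid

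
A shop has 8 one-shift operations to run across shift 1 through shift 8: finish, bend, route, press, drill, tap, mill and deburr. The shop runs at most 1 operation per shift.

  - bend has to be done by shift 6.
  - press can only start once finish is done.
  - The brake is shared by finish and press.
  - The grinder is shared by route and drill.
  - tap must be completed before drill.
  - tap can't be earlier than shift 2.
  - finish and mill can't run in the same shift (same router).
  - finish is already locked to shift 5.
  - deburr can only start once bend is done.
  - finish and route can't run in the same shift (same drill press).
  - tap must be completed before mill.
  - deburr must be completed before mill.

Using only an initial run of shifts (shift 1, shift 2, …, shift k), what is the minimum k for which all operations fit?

The precedence chain requires at least 3 distinct shifts.
With at most 1 per shift and 8 operations, at least 8 shifts are needed.
Propagating the time windows through the other constraints, press can't land before shift 6, so the schedule must run through at least shift 6.
8 works (last occupied shift: shift 8): for example press in shift 6; drill in shift 7; tap in shift 2; deburr in shift 3; finish in shift 5; route in shift 8; mill in shift 4; bend in shift 1.

8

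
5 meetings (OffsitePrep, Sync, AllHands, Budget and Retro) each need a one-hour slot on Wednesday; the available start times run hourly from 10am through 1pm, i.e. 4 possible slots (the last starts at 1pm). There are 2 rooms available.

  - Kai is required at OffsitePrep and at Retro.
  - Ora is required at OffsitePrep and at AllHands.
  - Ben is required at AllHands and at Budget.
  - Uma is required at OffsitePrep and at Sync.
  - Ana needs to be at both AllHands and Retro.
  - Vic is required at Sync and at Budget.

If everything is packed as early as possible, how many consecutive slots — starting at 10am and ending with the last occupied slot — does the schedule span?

3

With at most 2 per slot and 5 meetings, at least 3 slots are needed.
3 works (last occupied slot: 12pm): for example AllHands=11am, OffsitePrep=10am, Retro=12pm, Sync=11am, Budget=10am.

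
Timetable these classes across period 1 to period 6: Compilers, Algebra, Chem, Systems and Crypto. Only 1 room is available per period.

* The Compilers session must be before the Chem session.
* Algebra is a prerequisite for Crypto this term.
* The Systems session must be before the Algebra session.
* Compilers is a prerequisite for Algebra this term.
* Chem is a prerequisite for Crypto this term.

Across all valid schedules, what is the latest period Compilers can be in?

Downstream work caps Compilers at period 4.
Compilers at period 3 is achievable: Chem in period 5, Compilers in period 3, Algebra in period 4, Crypto in period 6, Systems in period 1.
Nothing later works — the capacity limit rule out every period after period 3.

period 3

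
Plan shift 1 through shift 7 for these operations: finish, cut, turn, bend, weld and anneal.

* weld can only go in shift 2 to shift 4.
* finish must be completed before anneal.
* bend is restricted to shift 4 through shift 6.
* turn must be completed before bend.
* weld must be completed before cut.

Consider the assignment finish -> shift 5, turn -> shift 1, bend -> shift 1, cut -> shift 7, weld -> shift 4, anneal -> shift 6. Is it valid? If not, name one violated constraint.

bend is restricted to shift 4 through shift 6 — violated.
finish must be completed before anneal — holds.
weld can only go in shift 2 to shift 4 — holds.
weld must be completed before cut — holds.
turn must be completed before bend — violated.

No. bend is restricted to shift 4 through shift 6 is not satisfied.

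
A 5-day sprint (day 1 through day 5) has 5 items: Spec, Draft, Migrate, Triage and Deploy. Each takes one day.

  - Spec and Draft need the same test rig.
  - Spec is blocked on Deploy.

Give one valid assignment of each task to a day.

Triage=day 1, Draft=day 1, Spec=day 2, Migrate=day 1, Deploy=day 1

Checking: Deploy(day 1) before Spec(day 2); Spec(day 2) != Draft(day 1).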